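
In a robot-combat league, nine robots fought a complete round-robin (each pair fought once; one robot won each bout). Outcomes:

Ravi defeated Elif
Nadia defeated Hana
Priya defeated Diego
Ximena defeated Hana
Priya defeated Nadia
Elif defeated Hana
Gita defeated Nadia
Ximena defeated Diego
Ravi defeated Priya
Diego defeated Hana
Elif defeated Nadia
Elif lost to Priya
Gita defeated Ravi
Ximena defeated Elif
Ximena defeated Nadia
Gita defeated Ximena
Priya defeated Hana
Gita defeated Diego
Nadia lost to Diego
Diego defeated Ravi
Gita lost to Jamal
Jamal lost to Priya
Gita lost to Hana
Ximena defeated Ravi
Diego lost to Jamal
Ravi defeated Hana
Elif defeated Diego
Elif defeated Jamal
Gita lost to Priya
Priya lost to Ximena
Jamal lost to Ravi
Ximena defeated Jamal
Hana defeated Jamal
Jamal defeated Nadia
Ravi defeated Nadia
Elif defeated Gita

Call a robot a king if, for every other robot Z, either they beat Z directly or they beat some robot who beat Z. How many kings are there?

Hana cannot reach Priya, Elif in two steps.
Ximena reaches everyone (king).
Priya reaches everyone (king).
Elif cannot reach Priya in two steps.
Nadia cannot reach Ximena, Priya, Elif, Ravi, Diego in two steps.
Jamal cannot reach Priya, Elif in two steps.
Gita reaches everyone (king).
Ravi cannot reach Ximena in two steps.
Diego cannot reach Ximena in two steps.
Kings: Ximena, Priya, Gita — 3.

3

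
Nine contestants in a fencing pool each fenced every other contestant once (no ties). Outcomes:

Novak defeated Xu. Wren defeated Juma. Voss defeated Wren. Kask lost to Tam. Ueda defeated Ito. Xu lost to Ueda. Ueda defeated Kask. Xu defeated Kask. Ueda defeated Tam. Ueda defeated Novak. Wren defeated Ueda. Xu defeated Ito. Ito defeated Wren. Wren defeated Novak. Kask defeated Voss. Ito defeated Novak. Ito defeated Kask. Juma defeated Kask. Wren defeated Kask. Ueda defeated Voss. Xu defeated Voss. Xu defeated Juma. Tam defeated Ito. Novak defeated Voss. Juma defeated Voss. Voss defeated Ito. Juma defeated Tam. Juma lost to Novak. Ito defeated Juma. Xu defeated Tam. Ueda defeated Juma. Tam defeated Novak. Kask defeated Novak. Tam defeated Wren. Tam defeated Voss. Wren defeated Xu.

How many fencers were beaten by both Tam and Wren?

2

Tam beat: Novak, Voss, Kask, Ito, Wren.
Wren beat: Novak, Xu, Kask, Juma, Ueda.
Both beat: Novak, Kask — 2.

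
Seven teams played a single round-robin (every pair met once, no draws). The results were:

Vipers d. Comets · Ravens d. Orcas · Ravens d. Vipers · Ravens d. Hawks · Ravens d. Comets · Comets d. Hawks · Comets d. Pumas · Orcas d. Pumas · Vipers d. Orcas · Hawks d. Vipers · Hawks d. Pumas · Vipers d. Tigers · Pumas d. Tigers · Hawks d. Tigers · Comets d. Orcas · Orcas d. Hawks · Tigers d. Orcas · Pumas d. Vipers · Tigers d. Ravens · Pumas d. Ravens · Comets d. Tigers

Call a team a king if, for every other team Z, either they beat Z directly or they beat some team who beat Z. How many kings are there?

6

Comets reaches everyone (king).
Ravens reaches everyone (king).
Vipers reaches everyone (king).
Tigers reaches everyone (king).
Orcas cannot reach Comets in two steps.
Pumas reaches everyone (king).
Hawks reaches everyone (king).
Kings: Comets, Ravens, Vipers, Tigers, Pumas, Hawks — 6.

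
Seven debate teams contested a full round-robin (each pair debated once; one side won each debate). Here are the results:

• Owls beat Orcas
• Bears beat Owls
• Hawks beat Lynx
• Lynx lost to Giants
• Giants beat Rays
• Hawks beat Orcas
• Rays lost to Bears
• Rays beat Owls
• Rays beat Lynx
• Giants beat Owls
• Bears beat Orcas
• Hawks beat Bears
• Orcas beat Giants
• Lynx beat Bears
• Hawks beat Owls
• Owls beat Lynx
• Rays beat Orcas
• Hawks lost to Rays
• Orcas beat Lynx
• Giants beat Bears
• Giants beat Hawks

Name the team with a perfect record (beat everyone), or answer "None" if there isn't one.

None

Highest win total is Giants with 5 (out of 6 possible).
Giants lost to Orcas, so no team went undefeated.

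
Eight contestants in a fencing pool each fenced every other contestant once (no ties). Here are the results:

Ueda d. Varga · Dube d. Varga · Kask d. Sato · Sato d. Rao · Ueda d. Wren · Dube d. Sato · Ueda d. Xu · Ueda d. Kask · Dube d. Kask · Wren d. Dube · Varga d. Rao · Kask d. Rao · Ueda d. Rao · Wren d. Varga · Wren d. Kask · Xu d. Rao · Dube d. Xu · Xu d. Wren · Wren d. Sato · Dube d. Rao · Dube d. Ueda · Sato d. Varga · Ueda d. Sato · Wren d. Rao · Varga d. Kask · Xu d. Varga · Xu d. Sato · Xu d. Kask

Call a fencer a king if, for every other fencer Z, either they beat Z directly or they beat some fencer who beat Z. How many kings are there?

Ueda reaches everyone (king).
Varga cannot reach Ueda, Xu, Wren, Dube in two steps.
Xu cannot reach Ueda in two steps.
Wren reaches everyone (king).
Kask cannot reach Ueda, Xu, Wren, Dube in two steps.
Dube reaches everyone (king).
Sato cannot reach Ueda, Xu, Wren, Dube in two steps.
Rao cannot reach Ueda, Varga, Xu, Wren, Kask, Dube, Sato in two steps.
Kings: Ueda, Wren, Dube — 3.

3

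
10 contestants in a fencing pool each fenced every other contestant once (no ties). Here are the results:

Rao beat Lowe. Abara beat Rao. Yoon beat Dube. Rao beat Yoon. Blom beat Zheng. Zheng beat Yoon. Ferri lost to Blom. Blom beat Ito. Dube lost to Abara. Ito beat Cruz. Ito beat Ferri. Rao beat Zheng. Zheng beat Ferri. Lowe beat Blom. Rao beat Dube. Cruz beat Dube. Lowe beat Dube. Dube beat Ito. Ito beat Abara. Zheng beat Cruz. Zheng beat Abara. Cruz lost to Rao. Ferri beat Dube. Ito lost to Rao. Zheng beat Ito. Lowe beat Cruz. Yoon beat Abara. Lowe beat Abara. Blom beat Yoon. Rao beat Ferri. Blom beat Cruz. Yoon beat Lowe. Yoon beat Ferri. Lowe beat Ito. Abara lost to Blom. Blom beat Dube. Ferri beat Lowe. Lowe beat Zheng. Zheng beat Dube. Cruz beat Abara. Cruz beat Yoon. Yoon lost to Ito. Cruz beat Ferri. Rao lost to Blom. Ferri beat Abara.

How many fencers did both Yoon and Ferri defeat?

Yoon beat: Lowe, Abara, Dube, Ferri.
Ferri beat: Lowe, Abara, Dube.
Both beat: Lowe, Abara, Dube — 3.

3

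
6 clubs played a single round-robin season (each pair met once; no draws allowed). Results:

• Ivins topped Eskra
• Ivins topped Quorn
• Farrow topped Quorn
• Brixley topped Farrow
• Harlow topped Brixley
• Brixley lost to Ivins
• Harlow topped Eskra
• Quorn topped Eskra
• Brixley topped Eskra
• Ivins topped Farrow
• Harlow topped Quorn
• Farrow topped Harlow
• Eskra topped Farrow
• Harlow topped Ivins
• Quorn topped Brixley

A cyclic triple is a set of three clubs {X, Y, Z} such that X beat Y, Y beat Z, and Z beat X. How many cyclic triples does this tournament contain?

Of the C(6,3) = 20 triples, the cyclic ones are: {Harlow, Eskra, Farrow}; {Harlow, Brixley, Farrow}; {Harlow, Ivins, Farrow}; {Eskra, Quorn, Farrow}; {Brixley, Quorn, Farrow}.
That is 5.

5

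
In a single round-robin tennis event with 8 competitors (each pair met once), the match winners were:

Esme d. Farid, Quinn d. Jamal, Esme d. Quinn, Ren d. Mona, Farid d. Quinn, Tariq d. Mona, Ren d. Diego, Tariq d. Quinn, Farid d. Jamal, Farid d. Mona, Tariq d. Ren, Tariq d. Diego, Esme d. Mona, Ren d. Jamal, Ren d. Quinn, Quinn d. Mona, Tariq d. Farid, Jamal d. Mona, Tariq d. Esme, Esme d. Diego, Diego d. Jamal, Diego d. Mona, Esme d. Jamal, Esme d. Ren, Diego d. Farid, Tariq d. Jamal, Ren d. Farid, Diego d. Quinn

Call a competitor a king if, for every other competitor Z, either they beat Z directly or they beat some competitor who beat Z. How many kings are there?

Esme cannot reach Tariq in two steps.
Diego cannot reach Esme, Tariq, Ren in two steps.
Mona cannot reach Esme, Diego, Quinn, Tariq, Jamal, Ren, Farid in two steps.
Quinn cannot reach Esme, Diego, Tariq, Ren, Farid in two steps.
Tariq reaches everyone (king).
Jamal cannot reach Esme, Diego, Quinn, Tariq, Ren, Farid in two steps.
Ren cannot reach Esme, Tariq in two steps.
Farid cannot reach Esme, Diego, Tariq, Ren in two steps.
Kings: Tariq — 1.

1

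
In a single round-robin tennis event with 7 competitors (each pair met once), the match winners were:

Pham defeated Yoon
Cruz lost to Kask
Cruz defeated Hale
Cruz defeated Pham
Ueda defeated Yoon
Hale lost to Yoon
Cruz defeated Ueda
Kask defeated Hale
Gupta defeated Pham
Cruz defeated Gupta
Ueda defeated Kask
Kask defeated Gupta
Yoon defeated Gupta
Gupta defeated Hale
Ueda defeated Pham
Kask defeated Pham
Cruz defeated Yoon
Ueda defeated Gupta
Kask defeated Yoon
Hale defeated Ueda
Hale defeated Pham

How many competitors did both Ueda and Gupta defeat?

Ueda beat: Yoon, Kask, Gupta, Pham.
Gupta beat: Pham, Hale.
Both beat: Pham — 1.

1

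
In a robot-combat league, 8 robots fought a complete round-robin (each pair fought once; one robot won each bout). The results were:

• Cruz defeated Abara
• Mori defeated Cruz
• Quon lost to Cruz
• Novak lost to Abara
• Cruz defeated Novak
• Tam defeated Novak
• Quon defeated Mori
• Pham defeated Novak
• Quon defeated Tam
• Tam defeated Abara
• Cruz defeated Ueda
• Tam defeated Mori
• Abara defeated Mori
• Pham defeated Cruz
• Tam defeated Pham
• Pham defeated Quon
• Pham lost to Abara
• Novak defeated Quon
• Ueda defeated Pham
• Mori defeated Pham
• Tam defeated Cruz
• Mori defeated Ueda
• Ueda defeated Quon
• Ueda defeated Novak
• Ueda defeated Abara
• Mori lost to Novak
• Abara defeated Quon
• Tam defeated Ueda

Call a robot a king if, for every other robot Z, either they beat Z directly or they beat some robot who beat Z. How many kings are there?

Mori cannot reach Tam in two steps.
Abara reaches everyone (king).
Novak cannot reach Abara in two steps.
Tam reaches everyone (king).
Quon reaches everyone (king).
Pham reaches everyone (king).
Ueda reaches everyone (king).
Cruz reaches everyone (king).
Kings: Abara, Tam, Quon, Pham, Ueda, Cruz — 6.

6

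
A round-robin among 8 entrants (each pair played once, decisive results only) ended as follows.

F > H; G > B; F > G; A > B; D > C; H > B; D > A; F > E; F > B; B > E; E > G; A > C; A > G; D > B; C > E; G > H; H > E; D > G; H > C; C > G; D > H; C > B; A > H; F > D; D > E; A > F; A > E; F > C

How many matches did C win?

3

C's results: beat B, E, G; lost to A, D, F, H.
That is 3 wins.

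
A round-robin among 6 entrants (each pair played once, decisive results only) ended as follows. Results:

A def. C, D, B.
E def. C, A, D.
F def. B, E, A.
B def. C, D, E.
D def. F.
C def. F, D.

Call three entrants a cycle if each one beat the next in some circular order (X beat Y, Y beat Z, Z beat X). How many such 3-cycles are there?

7

Win totals: A 3, B 3, C 2, D 1, E 3, F 3.
An entrant with w wins dominates both others in C(w,2) triples; summing gives 3 + 3 + 1 + 0 + 3 + 3 = 13 transitive triples.
Total triples C(6,3) = 20, so cyclic triples = 20 − 13 = 7.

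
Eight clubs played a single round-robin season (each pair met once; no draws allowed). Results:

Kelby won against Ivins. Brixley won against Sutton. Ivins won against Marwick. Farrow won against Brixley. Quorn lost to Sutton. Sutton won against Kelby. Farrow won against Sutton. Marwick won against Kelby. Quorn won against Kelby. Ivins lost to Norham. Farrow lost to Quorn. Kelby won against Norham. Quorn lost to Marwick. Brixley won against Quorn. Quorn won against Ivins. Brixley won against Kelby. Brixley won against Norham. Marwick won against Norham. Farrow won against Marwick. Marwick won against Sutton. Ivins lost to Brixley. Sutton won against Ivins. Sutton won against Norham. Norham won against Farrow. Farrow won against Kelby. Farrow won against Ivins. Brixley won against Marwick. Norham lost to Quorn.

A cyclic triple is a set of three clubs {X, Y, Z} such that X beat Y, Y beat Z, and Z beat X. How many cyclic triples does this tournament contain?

11

Win totals: Kelby 2, Brixley 6, Quorn 4, Marwick 4, Farrow 5, Ivins 1, Sutton 4, Norham 2.
A club with w wins dominates both others in C(w,2) triples; summing gives 1 + 15 + 6 + 6 + 10 + 0 + 6 + 1 = 45 transitive triples.
Total triples C(8,3) = 56, so cyclic triples = 56 − 45 = 11.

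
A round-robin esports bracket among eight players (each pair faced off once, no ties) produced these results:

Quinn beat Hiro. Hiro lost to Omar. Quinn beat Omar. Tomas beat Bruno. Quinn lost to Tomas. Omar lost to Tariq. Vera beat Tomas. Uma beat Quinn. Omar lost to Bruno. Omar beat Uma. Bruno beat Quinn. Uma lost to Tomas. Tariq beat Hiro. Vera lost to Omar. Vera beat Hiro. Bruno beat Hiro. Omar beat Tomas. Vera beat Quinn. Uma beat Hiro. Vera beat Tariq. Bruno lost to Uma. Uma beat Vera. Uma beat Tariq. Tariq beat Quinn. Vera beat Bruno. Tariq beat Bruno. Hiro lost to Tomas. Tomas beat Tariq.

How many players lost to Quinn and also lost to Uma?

1

Quinn beat: Omar, Hiro.
Uma beat: Quinn, Hiro, Vera, Tariq, Bruno.
Both beat: Hiro — 1.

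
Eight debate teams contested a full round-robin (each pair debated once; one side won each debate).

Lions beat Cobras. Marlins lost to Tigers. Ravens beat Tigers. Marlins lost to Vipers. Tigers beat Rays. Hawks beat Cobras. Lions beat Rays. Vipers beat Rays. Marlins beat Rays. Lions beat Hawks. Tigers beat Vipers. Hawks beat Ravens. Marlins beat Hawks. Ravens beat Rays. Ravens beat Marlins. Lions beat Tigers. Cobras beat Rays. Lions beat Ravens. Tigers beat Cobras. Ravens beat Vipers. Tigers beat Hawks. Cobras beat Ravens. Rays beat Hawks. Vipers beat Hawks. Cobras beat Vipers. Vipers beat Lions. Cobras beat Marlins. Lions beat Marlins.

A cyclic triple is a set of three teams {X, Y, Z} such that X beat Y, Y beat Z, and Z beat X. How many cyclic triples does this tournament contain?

11

Win totals: Rays 1, Marlins 2, Tigers 5, Vipers 4, Lions 6, Cobras 4, Hawks 2, Ravens 4.
A team with w wins dominates both others in C(w,2) triples; summing gives 0 + 1 + 10 + 6 + 15 + 6 + 1 + 6 = 45 transitive triples.
Total triples C(8,3) = 56, so cyclic triples = 56 − 45 = 11.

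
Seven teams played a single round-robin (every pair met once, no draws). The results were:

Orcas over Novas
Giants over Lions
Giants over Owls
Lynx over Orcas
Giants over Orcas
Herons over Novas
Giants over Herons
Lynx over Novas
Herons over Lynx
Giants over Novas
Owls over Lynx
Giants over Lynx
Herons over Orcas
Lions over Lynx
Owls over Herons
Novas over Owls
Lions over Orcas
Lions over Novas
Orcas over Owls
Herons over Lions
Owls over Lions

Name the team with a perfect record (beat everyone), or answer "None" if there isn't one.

Giants has 6 wins out of 6 opponents — a perfect record.

Giants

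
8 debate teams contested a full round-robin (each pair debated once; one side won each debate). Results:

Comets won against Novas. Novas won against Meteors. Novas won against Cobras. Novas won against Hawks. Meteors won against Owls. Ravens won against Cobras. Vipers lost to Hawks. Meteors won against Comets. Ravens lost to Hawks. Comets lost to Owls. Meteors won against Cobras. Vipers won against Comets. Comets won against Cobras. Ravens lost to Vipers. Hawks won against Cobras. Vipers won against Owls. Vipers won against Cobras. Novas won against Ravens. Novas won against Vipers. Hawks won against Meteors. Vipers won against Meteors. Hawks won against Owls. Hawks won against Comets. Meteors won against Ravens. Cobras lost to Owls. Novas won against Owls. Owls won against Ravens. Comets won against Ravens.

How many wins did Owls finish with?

3

Owls' results: beat Comets, Cobras, Ravens; lost to Vipers, Hawks, Meteors, Novas.
That is 3 wins.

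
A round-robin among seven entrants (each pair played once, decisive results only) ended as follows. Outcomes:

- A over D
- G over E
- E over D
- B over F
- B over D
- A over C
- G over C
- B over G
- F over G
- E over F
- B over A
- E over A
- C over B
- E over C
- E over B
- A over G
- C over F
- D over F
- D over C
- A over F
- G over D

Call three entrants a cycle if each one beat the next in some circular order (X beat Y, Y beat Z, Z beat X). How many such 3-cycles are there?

Win totals: A 4, B 4, C 2, D 2, E 5, F 1, G 3.
An entrant with w wins dominates both others in C(w,2) triples; summing gives 6 + 6 + 1 + 1 + 10 + 0 + 3 = 27 transitive triples.
Total triples C(7,3) = 35, so cyclic triples = 35 − 27 = 8.

8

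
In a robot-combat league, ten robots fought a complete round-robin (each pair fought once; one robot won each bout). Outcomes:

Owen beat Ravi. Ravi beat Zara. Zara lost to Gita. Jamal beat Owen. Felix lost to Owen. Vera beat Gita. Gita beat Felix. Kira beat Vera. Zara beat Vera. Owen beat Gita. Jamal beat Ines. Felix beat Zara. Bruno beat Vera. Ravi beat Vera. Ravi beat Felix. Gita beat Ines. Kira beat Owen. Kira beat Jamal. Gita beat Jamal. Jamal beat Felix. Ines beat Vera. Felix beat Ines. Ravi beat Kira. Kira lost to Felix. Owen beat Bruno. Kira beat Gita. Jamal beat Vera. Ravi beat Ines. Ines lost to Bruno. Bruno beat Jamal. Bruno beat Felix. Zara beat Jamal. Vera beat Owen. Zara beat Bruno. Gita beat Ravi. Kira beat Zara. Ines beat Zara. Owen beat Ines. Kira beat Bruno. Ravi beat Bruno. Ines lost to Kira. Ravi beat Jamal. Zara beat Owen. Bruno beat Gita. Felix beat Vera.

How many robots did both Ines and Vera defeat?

0

Ines beat: Zara, Vera.
Vera beat: Gita, Owen.
No one was beaten by both.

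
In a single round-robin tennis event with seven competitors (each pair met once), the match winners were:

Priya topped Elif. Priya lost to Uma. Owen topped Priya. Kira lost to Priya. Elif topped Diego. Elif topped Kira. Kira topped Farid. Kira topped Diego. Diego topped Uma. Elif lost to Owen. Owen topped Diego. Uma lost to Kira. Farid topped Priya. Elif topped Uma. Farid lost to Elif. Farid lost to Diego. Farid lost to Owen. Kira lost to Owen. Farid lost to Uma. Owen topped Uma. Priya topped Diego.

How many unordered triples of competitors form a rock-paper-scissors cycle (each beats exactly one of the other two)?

Win totals: Uma 2, Elif 4, Priya 3, Farid 1, Kira 3, Diego 2, Owen 6.
A competitor with w wins dominates both others in C(w,2) triples; summing gives 1 + 6 + 3 + 0 + 3 + 1 + 15 = 29 transitive triples.
Total triples C(7,3) = 35, so cyclic triples = 35 − 29 = 6.

6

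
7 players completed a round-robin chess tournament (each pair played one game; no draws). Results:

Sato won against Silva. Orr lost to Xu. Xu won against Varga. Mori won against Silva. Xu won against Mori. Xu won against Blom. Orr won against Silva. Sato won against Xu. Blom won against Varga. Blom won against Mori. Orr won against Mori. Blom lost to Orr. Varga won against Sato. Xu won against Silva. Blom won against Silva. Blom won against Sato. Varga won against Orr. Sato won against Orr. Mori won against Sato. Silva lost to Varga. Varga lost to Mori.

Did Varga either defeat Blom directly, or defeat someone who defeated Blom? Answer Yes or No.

Yes

Varga did not beat Blom directly.
Varga beat Silva, Sato, Orr. Of those, Orr beat Blom.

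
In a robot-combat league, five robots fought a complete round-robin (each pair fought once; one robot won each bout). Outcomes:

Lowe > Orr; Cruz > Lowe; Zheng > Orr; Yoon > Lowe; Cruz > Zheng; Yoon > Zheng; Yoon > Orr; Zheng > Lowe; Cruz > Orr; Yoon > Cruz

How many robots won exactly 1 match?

Win totals: Yoon 4, Zheng 2, Orr 0, Cruz 3, Lowe 1.
Exactly 1: Lowe — 1 robot.

1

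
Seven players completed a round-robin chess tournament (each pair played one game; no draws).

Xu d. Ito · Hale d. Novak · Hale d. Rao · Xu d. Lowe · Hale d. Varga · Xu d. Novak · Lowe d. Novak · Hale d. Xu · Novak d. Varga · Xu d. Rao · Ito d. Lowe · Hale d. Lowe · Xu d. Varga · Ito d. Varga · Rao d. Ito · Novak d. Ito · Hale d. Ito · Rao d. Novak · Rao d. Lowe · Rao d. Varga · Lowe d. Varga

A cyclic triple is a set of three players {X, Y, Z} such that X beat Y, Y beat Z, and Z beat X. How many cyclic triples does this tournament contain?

Win totals: Hale 6, Rao 4, Novak 2, Ito 2, Lowe 2, Varga 0, Xu 5.
A player with w wins dominates both others in C(w,2) triples; summing gives 15 + 6 + 1 + 1 + 1 + 0 + 10 = 34 transitive triples.
Total triples C(7,3) = 35, so cyclic triples = 35 − 34 = 1.

1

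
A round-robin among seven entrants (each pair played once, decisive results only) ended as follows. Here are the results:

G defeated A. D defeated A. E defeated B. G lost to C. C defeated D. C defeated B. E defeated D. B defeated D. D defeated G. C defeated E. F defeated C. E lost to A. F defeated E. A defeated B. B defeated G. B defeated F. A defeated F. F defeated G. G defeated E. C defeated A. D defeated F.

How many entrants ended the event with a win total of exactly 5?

1

Win totals: A 3, B 3, C 5, D 3, E 2, F 3, G 2.
Exactly 5: C — 1 entrant.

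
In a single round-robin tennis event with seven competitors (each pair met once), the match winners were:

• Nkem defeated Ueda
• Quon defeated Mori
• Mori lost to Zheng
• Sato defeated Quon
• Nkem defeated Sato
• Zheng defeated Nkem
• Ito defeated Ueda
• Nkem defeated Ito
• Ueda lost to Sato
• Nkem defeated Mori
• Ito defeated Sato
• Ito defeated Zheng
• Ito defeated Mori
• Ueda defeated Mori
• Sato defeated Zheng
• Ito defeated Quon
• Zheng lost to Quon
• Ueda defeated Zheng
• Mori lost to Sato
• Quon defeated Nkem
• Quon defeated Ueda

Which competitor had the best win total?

Win totals: Ueda 2, Quon 4, Ito 5, Mori 0, Sato 4, Nkem 4, Zheng 2.
Ito leads with 5 wins (next highest: 4).

Ito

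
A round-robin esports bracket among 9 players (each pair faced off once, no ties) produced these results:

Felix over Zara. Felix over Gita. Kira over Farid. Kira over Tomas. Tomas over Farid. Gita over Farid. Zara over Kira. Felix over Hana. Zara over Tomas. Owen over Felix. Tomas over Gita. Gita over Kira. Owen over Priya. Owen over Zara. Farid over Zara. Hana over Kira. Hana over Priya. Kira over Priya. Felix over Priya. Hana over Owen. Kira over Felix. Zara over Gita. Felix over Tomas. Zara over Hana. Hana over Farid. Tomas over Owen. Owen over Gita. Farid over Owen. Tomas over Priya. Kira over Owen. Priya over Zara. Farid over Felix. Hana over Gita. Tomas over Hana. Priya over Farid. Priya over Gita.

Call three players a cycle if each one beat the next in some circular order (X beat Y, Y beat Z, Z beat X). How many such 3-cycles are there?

Win totals: Gita 2, Owen 4, Kira 5, Farid 3, Priya 3, Felix 5, Hana 5, Tomas 5, Zara 4.
A player with w wins dominates both others in C(w,2) triples; summing gives 1 + 6 + 10 + 3 + 3 + 10 + 10 + 10 + 6 = 59 transitive triples.
Total triples C(9,3) = 84, so cyclic triples = 84 − 59 = 25.

25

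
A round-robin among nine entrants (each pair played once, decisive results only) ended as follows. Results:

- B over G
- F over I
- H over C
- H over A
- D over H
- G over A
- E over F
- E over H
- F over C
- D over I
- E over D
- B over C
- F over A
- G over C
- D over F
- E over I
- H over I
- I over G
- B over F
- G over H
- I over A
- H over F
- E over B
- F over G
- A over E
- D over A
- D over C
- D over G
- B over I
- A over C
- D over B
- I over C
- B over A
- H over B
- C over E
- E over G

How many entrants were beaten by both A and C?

A beat: C, E.
C beat: E.
Both beat: E — 1.

1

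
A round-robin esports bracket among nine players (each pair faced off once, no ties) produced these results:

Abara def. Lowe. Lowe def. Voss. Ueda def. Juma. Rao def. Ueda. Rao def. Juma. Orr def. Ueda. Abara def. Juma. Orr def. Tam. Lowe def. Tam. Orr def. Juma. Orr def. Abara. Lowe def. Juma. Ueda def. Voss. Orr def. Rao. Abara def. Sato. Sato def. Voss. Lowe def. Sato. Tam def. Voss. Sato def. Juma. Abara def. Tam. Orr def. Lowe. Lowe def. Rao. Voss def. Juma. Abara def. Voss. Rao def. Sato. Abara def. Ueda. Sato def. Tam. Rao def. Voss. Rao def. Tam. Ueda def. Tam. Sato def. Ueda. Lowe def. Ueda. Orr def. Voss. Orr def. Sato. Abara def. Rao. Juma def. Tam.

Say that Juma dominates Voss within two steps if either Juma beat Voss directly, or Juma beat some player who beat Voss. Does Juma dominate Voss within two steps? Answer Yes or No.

Juma did not beat Voss directly.
Juma beat Tam. Of those, Tam beat Voss.

Yes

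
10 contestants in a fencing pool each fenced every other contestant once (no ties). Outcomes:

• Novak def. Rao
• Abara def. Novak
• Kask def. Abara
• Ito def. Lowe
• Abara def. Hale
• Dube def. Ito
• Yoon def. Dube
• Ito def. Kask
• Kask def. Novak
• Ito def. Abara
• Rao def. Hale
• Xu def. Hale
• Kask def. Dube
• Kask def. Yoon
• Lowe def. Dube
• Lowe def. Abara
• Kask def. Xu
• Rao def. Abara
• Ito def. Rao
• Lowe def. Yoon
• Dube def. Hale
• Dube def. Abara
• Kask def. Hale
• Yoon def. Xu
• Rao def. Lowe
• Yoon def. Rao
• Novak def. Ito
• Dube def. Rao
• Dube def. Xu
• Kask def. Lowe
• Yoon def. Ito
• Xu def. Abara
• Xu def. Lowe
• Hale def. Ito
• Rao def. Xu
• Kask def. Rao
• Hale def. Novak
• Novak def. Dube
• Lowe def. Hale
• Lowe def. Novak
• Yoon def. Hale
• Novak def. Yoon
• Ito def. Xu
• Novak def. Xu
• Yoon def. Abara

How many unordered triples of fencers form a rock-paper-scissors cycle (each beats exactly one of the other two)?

Win totals: Abara 2, Ito 5, Novak 5, Hale 2, Kask 8, Dube 5, Xu 3, Yoon 6, Rao 4, Lowe 5.
A fencer with w wins dominates both others in C(w,2) triples; summing gives 1 + 10 + 10 + 1 + 28 + 10 + 3 + 15 + 6 + 10 = 94 transitive triples.
Total triples C(10,3) = 120, so cyclic triples = 120 − 94 = 26.

26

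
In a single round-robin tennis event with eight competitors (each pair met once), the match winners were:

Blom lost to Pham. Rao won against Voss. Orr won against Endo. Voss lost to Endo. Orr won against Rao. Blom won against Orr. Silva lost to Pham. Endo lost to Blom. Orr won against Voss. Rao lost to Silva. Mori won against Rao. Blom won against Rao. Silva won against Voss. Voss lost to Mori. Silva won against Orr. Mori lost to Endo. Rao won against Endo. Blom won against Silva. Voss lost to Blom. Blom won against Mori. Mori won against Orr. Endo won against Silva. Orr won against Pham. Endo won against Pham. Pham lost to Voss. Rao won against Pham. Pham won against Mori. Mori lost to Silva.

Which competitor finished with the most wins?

Blom

Win totals: Orr 4, Rao 3, Pham 3, Silva 4, Blom 6, Voss 1, Mori 3, Endo 4.
Blom leads with 6 wins (next highest: 4).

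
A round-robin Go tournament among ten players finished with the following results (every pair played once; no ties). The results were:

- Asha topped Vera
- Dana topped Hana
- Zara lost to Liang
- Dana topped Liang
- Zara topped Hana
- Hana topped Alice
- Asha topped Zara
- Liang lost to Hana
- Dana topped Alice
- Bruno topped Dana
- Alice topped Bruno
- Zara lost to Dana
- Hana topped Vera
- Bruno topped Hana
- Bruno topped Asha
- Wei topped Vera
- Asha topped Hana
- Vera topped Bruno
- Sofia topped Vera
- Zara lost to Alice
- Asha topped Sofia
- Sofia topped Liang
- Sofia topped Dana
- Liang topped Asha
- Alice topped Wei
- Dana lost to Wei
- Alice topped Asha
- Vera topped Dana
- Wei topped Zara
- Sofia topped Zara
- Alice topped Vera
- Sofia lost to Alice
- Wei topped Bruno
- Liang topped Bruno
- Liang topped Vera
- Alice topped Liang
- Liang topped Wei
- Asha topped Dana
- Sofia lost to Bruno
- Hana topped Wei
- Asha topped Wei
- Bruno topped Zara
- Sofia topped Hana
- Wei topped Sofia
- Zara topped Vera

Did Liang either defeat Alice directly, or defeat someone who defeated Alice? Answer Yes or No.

No

Liang did not beat Alice directly.
Liang beat Bruno, Asha, Zara, Vera, Wei, but each of them lost to Alice. No two-step path.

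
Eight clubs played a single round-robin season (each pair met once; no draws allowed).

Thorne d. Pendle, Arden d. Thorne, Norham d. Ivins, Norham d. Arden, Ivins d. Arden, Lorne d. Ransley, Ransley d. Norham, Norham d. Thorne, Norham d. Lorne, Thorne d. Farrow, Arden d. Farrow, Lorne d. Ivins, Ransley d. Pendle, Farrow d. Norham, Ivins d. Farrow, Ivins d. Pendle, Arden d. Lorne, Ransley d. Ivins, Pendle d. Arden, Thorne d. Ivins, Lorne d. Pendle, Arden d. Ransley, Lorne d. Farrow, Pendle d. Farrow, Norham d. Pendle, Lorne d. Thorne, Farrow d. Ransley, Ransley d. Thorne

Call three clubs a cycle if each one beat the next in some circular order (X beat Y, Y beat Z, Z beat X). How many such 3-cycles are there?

Win totals: Ransley 4, Norham 5, Pendle 2, Farrow 2, Ivins 3, Arden 4, Lorne 5, Thorne 3.
A club with w wins dominates both others in C(w,2) triples; summing gives 6 + 10 + 1 + 1 + 3 + 6 + 10 + 3 = 40 transitive triples.
Total triples C(8,3) = 56, so cyclic triples = 56 − 40 = 16.

16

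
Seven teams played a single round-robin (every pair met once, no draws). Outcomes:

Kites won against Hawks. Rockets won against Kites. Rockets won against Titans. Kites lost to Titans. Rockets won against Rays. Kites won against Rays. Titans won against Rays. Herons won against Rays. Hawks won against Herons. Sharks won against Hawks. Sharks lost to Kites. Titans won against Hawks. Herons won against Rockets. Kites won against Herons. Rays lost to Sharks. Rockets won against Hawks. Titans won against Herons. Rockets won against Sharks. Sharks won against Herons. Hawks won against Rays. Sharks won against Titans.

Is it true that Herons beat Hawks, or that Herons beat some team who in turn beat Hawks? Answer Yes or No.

Herons did not beat Hawks directly.
Herons beat Rays, Rockets. Of those, Rockets beat Hawks.

Yes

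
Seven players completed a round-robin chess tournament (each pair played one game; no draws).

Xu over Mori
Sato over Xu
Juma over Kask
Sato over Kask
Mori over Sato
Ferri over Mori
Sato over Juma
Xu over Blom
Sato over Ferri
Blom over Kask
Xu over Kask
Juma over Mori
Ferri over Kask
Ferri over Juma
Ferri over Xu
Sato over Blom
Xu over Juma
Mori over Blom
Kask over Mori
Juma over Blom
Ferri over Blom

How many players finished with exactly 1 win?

Win totals: Mori 2, Xu 4, Blom 1, Kask 1, Sato 5, Juma 3, Ferri 5.
Exactly 1: Blom, Kask — 2 players.

2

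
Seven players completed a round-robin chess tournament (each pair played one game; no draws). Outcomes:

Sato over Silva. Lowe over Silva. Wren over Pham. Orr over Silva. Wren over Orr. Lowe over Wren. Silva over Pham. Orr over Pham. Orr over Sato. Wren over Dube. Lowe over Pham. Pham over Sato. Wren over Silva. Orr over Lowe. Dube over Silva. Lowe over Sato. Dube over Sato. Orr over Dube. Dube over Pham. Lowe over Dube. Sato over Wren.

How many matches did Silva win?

1

Silva's results: beat Pham; lost to Dube, Lowe, Wren, Sato, Orr.
That is 1 win.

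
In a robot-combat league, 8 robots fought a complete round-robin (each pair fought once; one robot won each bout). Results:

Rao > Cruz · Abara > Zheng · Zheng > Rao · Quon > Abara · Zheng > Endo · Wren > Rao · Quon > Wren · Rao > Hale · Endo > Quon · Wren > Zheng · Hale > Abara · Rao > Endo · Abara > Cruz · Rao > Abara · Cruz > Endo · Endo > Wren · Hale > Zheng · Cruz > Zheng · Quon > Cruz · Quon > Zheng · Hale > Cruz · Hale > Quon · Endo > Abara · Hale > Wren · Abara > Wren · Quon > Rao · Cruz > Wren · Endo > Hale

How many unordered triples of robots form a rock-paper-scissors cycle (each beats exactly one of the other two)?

16

Win totals: Cruz 3, Zheng 2, Wren 2, Quon 5, Rao 4, Hale 5, Endo 4, Abara 3.
A robot with w wins dominates both others in C(w,2) triples; summing gives 3 + 1 + 1 + 10 + 6 + 10 + 6 + 3 = 40 transitive triples.
Total triples C(8,3) = 56, so cyclic triples = 56 − 40 = 16.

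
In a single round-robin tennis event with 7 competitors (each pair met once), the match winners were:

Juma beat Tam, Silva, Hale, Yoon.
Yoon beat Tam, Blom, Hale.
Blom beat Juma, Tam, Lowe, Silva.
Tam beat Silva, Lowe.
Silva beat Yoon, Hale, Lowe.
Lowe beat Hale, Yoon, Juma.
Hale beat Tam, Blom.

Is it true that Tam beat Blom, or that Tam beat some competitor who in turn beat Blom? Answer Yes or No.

No

Tam did not beat Blom directly.
Tam beat Lowe, Silva, but each of them lost to Blom. No two-step path.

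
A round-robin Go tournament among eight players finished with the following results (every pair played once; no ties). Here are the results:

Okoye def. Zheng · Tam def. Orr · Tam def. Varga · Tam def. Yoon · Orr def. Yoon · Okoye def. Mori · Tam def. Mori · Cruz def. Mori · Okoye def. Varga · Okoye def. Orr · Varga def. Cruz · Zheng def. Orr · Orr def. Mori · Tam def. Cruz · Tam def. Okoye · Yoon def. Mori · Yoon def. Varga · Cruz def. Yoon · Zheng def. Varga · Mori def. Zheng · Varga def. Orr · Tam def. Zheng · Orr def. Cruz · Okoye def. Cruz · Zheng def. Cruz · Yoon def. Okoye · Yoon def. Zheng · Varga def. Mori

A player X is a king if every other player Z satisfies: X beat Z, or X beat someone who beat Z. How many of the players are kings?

1

Yoon cannot reach Tam in two steps.
Cruz cannot reach Tam, Orr in two steps.
Okoye cannot reach Tam in two steps.
Zheng cannot reach Okoye, Tam in two steps.
Tam reaches everyone (king).
Orr cannot reach Tam in two steps.
Varga cannot reach Okoye, Tam in two steps.
Mori cannot reach Yoon, Okoye, Tam in two steps.
Kings: Tam — 1.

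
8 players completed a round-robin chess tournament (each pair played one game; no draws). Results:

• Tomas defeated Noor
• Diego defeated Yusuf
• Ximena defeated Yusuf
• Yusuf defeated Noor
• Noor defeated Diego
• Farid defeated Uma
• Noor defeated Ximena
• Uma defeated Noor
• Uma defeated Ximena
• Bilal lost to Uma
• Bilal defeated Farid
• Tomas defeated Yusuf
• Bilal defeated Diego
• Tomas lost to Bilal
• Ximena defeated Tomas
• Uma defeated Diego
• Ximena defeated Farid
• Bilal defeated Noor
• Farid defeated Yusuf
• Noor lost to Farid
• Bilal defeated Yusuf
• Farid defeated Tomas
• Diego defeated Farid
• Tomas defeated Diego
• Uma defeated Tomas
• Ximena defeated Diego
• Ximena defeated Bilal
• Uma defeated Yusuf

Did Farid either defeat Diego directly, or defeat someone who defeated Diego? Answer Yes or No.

Farid did not beat Diego directly.
Farid beat Tomas, Yusuf, Noor, Uma. Of those, Tomas beat Diego.

Yes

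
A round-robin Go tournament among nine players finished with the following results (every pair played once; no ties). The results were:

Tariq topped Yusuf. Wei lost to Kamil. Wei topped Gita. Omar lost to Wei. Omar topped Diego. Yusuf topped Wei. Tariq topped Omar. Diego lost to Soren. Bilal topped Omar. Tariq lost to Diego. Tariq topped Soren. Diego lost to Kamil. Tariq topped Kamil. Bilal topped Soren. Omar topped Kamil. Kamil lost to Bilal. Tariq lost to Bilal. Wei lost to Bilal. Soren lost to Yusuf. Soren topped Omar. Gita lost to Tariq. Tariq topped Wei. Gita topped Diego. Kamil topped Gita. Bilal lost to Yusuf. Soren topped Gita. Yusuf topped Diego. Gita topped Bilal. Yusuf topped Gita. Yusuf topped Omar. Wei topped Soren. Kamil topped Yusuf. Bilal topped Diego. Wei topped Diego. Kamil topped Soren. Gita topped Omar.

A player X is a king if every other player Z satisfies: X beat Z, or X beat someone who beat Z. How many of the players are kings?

4

Bilal reaches everyone (king).
Soren cannot reach Yusuf, Wei in two steps.
Kamil reaches everyone (king).
Omar cannot reach Bilal in two steps.
Gita cannot reach Yusuf in two steps.
Tariq reaches everyone (king).
Diego cannot reach Bilal in two steps.
Yusuf reaches everyone (king).
Wei cannot reach Yusuf in two steps.
Kings: Bilal, Kamil, Tariq, Yusuf — 4.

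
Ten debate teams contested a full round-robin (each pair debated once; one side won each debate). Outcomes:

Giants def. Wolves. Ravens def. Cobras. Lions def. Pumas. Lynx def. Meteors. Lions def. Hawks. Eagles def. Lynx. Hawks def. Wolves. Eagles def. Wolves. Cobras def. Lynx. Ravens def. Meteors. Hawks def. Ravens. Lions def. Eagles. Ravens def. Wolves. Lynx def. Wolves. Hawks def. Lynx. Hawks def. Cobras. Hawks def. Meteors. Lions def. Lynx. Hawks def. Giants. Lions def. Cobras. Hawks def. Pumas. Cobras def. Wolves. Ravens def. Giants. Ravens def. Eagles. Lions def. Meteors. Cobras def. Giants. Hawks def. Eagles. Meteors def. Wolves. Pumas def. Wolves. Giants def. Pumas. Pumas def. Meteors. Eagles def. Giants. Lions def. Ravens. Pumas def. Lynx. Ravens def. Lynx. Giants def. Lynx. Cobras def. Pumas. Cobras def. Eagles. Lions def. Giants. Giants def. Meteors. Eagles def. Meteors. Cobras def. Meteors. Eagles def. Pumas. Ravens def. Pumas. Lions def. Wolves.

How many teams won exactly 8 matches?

1

Win totals: Wolves 0, Eagles 5, Lions 9, Cobras 6, Meteors 1, Ravens 7, Pumas 3, Giants 4, Hawks 8, Lynx 2.
Exactly 8: Hawks — 1 team.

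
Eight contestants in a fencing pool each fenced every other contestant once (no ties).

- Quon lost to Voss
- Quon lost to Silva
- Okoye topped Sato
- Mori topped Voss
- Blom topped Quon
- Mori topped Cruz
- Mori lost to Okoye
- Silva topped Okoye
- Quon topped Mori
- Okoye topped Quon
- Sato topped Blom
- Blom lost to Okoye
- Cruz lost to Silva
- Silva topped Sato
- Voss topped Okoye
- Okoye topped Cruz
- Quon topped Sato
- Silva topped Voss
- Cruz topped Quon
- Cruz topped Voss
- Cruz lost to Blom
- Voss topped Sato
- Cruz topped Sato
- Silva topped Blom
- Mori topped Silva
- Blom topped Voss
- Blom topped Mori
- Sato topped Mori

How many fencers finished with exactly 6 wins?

1

Win totals: Blom 4, Okoye 5, Voss 3, Mori 3, Sato 2, Silva 6, Quon 2, Cruz 3.
Exactly 6: Silva — 1 fencer.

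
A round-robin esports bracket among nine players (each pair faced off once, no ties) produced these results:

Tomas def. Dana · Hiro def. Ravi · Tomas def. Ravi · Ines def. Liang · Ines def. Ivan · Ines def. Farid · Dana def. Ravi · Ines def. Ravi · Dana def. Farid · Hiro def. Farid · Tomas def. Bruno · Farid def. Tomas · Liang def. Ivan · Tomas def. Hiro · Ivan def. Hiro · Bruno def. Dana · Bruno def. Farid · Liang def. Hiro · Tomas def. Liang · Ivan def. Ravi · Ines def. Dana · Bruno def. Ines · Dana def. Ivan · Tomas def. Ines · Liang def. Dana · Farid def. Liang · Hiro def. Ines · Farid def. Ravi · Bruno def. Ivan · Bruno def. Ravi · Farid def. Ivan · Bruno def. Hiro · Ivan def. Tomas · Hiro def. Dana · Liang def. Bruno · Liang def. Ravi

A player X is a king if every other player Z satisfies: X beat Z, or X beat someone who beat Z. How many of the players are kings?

6

Ivan reaches everyone (king).
Bruno reaches everyone (king).
Hiro cannot reach Bruno in two steps.
Tomas reaches everyone (king).
Ravi cannot reach Ivan, Bruno, Hiro, Tomas, Farid, Dana, Ines, Liang in two steps.
Farid reaches everyone (king).
Dana cannot reach Bruno, Ines in two steps.
Ines reaches everyone (king).
Liang reaches everyone (king).
Kings: Ivan, Bruno, Tomas, Farid, Ines, Liang — 6.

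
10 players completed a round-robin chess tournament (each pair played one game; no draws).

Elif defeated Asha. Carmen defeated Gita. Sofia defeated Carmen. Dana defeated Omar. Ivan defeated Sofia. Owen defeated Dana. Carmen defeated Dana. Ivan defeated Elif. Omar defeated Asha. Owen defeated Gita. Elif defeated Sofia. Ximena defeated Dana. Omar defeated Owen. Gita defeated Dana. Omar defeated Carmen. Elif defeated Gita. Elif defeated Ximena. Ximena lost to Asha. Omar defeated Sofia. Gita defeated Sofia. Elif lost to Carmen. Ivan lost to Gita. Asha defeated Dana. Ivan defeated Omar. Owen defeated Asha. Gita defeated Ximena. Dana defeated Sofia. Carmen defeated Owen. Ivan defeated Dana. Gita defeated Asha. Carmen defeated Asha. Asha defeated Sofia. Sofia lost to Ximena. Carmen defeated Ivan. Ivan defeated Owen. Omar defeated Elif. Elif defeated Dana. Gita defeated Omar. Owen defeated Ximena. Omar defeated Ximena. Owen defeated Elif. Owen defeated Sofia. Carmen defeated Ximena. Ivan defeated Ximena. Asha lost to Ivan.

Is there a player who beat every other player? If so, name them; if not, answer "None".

Highest win total is Ivan with 7 (out of 9 possible).
Ivan lost to Gita, Carmen, so no player went undefeated.

None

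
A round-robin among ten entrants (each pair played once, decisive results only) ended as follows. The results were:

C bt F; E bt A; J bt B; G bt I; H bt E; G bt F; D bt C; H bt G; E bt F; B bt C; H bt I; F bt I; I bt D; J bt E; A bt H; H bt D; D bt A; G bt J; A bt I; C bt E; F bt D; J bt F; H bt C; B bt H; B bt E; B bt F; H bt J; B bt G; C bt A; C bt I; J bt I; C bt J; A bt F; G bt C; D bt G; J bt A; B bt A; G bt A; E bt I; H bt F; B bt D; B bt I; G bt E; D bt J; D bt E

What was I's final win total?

1

I's results: beat D; lost to A, B, C, E, F, G, H, J.
That is 1 win.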